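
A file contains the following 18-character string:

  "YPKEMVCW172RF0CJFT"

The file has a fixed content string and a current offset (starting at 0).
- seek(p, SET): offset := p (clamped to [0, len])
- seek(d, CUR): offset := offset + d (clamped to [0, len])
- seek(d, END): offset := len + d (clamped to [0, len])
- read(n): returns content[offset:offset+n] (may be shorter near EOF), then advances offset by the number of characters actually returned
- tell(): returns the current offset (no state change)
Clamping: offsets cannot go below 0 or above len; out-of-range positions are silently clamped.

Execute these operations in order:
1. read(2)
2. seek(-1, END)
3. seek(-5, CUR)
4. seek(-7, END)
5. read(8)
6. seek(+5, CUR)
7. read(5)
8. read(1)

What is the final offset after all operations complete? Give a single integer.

After 1 (read(2)): returned 'YP', offset=2
After 2 (seek(-1, END)): offset=17
After 3 (seek(-5, CUR)): offset=12
After 4 (seek(-7, END)): offset=11
After 5 (read(8)): returned 'RF0CJFT', offset=18
After 6 (seek(+5, CUR)): offset=18
After 7 (read(5)): returned '', offset=18
After 8 (read(1)): returned '', offset=18

Answer: 18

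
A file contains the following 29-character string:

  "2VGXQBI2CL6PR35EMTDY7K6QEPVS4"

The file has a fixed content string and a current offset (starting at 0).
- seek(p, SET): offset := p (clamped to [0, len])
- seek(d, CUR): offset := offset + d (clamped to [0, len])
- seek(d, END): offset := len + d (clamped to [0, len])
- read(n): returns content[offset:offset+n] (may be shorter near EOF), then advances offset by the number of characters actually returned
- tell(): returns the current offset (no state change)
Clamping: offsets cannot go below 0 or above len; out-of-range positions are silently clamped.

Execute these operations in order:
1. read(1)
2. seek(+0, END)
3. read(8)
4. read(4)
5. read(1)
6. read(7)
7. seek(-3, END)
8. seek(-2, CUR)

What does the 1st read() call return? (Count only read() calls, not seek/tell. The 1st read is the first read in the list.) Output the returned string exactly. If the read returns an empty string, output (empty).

Answer: 2

Derivation:
After 1 (read(1)): returned '2', offset=1
After 2 (seek(+0, END)): offset=29
After 3 (read(8)): returned '', offset=29
After 4 (read(4)): returned '', offset=29
After 5 (read(1)): returned '', offset=29
After 6 (read(7)): returned '', offset=29
After 7 (seek(-3, END)): offset=26
After 8 (seek(-2, CUR)): offset=24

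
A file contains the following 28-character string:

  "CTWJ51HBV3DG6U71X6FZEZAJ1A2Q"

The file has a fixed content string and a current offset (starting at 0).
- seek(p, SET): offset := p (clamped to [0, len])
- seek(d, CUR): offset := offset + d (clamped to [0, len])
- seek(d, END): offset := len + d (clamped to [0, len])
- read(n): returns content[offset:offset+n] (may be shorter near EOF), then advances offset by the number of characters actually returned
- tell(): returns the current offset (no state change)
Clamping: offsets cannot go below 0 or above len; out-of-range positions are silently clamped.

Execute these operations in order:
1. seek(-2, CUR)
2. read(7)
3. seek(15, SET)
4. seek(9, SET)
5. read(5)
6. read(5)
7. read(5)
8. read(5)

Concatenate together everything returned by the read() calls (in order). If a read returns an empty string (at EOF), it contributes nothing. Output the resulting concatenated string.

Answer: CTWJ51H3DG6U71X6FZEZAJ1A2Q

Derivation:
After 1 (seek(-2, CUR)): offset=0
After 2 (read(7)): returned 'CTWJ51H', offset=7
After 3 (seek(15, SET)): offset=15
After 4 (seek(9, SET)): offset=9
After 5 (read(5)): returned '3DG6U', offset=14
After 6 (read(5)): returned '71X6F', offset=19
After 7 (read(5)): returned 'ZEZAJ', offset=24
After 8 (read(5)): returned '1A2Q', offset=28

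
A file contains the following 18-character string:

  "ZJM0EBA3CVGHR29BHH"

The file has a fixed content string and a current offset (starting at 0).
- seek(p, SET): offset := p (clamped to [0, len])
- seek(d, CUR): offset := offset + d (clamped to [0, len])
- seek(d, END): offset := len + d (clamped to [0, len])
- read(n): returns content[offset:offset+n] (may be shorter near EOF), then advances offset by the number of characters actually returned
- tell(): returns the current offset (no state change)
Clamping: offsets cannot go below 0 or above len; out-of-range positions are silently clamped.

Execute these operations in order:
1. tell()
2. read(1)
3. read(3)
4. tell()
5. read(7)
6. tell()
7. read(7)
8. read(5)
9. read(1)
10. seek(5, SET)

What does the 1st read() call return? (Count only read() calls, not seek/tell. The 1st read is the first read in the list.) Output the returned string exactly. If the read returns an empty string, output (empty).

After 1 (tell()): offset=0
After 2 (read(1)): returned 'Z', offset=1
After 3 (read(3)): returned 'JM0', offset=4
After 4 (tell()): offset=4
After 5 (read(7)): returned 'EBA3CVG', offset=11
After 6 (tell()): offset=11
After 7 (read(7)): returned 'HR29BHH', offset=18
After 8 (read(5)): returned '', offset=18
After 9 (read(1)): returned '', offset=18
After 10 (seek(5, SET)): offset=5

Answer: Z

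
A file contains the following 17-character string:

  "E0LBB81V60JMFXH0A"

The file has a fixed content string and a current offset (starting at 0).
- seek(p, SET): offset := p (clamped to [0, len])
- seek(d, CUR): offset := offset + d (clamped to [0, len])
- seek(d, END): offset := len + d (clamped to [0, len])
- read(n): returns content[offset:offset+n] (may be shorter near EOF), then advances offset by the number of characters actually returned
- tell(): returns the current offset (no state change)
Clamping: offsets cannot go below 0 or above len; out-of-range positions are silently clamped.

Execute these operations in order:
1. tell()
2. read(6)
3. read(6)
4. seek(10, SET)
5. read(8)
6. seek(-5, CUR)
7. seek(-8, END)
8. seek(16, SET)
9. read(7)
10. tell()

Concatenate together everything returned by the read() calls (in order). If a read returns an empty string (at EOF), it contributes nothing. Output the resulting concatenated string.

After 1 (tell()): offset=0
After 2 (read(6)): returned 'E0LBB8', offset=6
After 3 (read(6)): returned '1V60JM', offset=12
After 4 (seek(10, SET)): offset=10
After 5 (read(8)): returned 'JMFXH0A', offset=17
After 6 (seek(-5, CUR)): offset=12
After 7 (seek(-8, END)): offset=9
After 8 (seek(16, SET)): offset=16
After 9 (read(7)): returned 'A', offset=17
After 10 (tell()): offset=17

Answer: E0LBB81V60JMJMFXH0AA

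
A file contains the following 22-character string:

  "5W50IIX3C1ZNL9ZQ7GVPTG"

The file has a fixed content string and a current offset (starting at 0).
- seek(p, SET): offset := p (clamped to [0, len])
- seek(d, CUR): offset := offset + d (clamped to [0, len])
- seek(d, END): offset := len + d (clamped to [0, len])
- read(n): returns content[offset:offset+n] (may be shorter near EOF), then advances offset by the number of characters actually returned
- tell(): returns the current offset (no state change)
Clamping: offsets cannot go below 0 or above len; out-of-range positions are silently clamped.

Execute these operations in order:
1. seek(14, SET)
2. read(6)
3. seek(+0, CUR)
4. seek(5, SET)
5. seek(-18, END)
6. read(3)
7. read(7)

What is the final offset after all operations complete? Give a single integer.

Answer: 14

Derivation:
After 1 (seek(14, SET)): offset=14
After 2 (read(6)): returned 'ZQ7GVP', offset=20
After 3 (seek(+0, CUR)): offset=20
After 4 (seek(5, SET)): offset=5
After 5 (seek(-18, END)): offset=4
After 6 (read(3)): returned 'IIX', offset=7
After 7 (read(7)): returned '3C1ZNL9', offset=14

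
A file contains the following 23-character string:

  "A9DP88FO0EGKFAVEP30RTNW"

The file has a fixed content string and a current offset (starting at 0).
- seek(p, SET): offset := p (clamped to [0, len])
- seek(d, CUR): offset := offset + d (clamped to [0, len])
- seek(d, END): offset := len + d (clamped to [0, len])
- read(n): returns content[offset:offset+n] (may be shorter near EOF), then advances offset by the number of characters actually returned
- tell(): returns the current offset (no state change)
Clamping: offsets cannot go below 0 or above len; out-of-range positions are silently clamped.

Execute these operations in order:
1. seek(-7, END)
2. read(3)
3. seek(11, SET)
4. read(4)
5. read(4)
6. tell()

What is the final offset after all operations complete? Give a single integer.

Answer: 19

Derivation:
After 1 (seek(-7, END)): offset=16
After 2 (read(3)): returned 'P30', offset=19
After 3 (seek(11, SET)): offset=11
After 4 (read(4)): returned 'KFAV', offset=15
After 5 (read(4)): returned 'EP30', offset=19
After 6 (tell()): offset=19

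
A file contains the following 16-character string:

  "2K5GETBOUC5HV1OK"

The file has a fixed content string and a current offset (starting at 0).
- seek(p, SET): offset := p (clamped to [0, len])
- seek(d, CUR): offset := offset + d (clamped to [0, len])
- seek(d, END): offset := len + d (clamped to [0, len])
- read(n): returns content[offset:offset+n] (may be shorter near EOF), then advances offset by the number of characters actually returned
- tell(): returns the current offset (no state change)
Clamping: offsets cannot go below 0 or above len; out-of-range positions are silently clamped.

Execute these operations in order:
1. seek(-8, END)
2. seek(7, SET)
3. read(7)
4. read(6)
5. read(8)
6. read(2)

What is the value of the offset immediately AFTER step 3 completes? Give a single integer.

Answer: 14

Derivation:
After 1 (seek(-8, END)): offset=8
After 2 (seek(7, SET)): offset=7
After 3 (read(7)): returned 'OUC5HV1', offset=14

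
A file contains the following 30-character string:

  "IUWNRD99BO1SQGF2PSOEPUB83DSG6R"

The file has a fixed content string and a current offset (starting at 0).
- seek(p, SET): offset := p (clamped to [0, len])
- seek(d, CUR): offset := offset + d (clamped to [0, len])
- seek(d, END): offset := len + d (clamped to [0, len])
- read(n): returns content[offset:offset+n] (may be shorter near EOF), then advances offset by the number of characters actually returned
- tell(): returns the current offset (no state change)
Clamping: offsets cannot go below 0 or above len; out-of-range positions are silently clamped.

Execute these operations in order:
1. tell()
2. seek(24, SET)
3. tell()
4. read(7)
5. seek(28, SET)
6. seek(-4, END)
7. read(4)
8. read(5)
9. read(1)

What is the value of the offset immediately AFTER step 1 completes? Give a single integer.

Answer: 0

Derivation:
After 1 (tell()): offset=0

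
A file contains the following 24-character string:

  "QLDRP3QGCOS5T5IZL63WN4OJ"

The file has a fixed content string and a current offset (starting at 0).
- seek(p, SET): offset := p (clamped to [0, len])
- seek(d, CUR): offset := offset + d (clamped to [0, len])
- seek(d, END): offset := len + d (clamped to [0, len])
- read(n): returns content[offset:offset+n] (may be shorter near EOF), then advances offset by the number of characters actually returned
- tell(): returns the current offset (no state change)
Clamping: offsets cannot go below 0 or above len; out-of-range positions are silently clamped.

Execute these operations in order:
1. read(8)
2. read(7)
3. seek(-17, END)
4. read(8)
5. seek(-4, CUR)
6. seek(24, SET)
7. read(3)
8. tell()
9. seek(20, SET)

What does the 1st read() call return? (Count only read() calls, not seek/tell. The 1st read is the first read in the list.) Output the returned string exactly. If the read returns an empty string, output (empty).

After 1 (read(8)): returned 'QLDRP3QG', offset=8
After 2 (read(7)): returned 'COS5T5I', offset=15
After 3 (seek(-17, END)): offset=7
After 4 (read(8)): returned 'GCOS5T5I', offset=15
After 5 (seek(-4, CUR)): offset=11
After 6 (seek(24, SET)): offset=24
After 7 (read(3)): returned '', offset=24
After 8 (tell()): offset=24
After 9 (seek(20, SET)): offset=20

Answer: QLDRP3QG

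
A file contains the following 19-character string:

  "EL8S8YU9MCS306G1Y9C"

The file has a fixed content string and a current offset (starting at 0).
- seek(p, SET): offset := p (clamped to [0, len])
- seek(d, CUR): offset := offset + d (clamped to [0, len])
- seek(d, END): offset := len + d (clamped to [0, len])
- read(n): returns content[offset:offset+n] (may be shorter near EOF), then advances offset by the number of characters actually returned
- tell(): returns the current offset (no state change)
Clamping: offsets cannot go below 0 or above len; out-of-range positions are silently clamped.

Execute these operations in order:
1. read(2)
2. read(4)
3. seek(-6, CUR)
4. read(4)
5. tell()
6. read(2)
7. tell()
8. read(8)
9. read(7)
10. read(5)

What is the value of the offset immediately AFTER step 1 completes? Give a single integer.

Answer: 2

Derivation:
After 1 (read(2)): returned 'EL', offset=2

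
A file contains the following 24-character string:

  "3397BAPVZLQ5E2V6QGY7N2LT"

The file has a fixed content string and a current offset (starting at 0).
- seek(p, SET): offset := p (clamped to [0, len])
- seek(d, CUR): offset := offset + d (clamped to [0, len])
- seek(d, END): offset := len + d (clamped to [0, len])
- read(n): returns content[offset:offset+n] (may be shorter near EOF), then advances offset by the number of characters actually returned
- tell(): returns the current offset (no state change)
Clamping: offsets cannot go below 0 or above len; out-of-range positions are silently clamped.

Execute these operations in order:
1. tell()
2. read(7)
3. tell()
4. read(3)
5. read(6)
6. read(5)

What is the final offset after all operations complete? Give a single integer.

After 1 (tell()): offset=0
After 2 (read(7)): returned '3397BAP', offset=7
After 3 (tell()): offset=7
After 4 (read(3)): returned 'VZL', offset=10
After 5 (read(6)): returned 'Q5E2V6', offset=16
After 6 (read(5)): returned 'QGY7N', offset=21

Answer: 21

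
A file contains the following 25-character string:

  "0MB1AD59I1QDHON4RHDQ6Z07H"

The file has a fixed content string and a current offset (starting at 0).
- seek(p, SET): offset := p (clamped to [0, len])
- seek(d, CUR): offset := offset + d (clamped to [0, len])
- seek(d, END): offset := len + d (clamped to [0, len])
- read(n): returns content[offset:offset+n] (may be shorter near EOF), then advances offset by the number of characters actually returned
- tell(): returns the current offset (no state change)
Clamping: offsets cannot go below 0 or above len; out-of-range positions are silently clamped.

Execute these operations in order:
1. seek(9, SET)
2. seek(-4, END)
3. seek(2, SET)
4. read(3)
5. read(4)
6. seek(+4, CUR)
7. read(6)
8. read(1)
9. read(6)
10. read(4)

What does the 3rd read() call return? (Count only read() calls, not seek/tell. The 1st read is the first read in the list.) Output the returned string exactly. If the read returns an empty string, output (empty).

Answer: ON4RHD

Derivation:
After 1 (seek(9, SET)): offset=9
After 2 (seek(-4, END)): offset=21
After 3 (seek(2, SET)): offset=2
After 4 (read(3)): returned 'B1A', offset=5
After 5 (read(4)): returned 'D59I', offset=9
After 6 (seek(+4, CUR)): offset=13
After 7 (read(6)): returned 'ON4RHD', offset=19
After 8 (read(1)): returned 'Q', offset=20
After 9 (read(6)): returned '6Z07H', offset=25
After 10 (read(4)): returned '', offset=25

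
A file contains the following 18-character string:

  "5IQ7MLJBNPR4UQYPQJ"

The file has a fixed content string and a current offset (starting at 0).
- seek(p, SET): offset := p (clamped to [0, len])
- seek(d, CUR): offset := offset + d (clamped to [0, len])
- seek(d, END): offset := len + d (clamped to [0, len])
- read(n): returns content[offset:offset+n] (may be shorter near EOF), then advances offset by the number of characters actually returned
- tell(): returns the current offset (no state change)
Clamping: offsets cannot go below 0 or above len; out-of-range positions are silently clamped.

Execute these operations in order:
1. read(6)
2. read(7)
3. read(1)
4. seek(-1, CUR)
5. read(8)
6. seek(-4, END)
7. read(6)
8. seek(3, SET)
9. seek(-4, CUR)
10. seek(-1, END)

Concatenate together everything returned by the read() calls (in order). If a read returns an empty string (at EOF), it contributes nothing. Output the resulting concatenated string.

Answer: 5IQ7MLJBNPR4UQQYPQJYPQJ

Derivation:
After 1 (read(6)): returned '5IQ7ML', offset=6
After 2 (read(7)): returned 'JBNPR4U', offset=13
After 3 (read(1)): returned 'Q', offset=14
After 4 (seek(-1, CUR)): offset=13
After 5 (read(8)): returned 'QYPQJ', offset=18
After 6 (seek(-4, END)): offset=14
After 7 (read(6)): returned 'YPQJ', offset=18
After 8 (seek(3, SET)): offset=3
After 9 (seek(-4, CUR)): offset=0
After 10 (seek(-1, END)): offset=17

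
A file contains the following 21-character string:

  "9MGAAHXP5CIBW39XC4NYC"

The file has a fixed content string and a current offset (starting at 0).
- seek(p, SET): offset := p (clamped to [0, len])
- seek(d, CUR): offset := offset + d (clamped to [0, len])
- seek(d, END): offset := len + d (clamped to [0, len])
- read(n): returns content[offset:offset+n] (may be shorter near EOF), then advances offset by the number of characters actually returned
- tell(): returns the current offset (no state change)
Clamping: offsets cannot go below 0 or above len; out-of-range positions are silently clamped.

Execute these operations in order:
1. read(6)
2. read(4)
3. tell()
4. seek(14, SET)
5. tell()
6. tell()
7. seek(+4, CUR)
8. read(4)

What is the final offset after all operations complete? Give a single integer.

After 1 (read(6)): returned '9MGAAH', offset=6
After 2 (read(4)): returned 'XP5C', offset=10
After 3 (tell()): offset=10
After 4 (seek(14, SET)): offset=14
After 5 (tell()): offset=14
After 6 (tell()): offset=14
After 7 (seek(+4, CUR)): offset=18
After 8 (read(4)): returned 'NYC', offset=21

Answer: 21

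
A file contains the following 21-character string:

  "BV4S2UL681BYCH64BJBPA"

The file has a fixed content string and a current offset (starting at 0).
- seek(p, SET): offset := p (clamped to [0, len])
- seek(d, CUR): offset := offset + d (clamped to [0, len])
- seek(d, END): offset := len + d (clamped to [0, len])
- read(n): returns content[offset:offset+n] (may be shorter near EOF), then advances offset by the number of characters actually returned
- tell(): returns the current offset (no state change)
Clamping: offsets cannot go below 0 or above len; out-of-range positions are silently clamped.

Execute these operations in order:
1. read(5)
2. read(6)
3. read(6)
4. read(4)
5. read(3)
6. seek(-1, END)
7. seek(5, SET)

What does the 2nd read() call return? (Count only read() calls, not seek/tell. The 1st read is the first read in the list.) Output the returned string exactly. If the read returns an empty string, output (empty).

After 1 (read(5)): returned 'BV4S2', offset=5
After 2 (read(6)): returned 'UL681B', offset=11
After 3 (read(6)): returned 'YCH64B', offset=17
After 4 (read(4)): returned 'JBPA', offset=21
After 5 (read(3)): returned '', offset=21
After 6 (seek(-1, END)): offset=20
After 7 (seek(5, SET)): offset=5

Answer: UL681B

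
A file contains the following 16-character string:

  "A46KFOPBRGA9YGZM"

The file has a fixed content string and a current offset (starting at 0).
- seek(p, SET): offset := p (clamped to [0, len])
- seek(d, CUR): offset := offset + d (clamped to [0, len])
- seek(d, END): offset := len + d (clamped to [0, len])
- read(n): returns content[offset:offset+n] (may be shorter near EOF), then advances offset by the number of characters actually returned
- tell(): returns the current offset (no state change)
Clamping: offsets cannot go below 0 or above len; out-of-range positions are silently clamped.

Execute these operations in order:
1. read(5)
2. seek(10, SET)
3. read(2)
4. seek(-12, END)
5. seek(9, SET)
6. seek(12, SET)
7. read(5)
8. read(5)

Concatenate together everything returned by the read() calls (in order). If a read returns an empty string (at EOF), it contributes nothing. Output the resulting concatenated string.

Answer: A46KFA9YGZM

Derivation:
After 1 (read(5)): returned 'A46KF', offset=5
After 2 (seek(10, SET)): offset=10
After 3 (read(2)): returned 'A9', offset=12
After 4 (seek(-12, END)): offset=4
After 5 (seek(9, SET)): offset=9
After 6 (seek(12, SET)): offset=12
After 7 (read(5)): returned 'YGZM', offset=16
After 8 (read(5)): returned '', offset=16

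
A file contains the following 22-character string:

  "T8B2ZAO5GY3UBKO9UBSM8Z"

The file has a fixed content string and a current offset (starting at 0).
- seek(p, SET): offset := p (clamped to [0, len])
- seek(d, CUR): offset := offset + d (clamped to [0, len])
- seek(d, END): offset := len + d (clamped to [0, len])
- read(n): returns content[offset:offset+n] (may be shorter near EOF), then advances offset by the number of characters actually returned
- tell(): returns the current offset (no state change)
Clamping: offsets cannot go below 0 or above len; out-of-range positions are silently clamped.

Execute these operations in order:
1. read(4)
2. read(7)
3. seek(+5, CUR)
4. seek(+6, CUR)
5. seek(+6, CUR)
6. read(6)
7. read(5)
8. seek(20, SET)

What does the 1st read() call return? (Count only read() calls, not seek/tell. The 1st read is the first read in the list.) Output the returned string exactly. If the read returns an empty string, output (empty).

Answer: T8B2

Derivation:
After 1 (read(4)): returned 'T8B2', offset=4
After 2 (read(7)): returned 'ZAO5GY3', offset=11
After 3 (seek(+5, CUR)): offset=16
After 4 (seek(+6, CUR)): offset=22
After 5 (seek(+6, CUR)): offset=22
After 6 (read(6)): returned '', offset=22
After 7 (read(5)): returned '', offset=22
After 8 (seek(20, SET)): offset=20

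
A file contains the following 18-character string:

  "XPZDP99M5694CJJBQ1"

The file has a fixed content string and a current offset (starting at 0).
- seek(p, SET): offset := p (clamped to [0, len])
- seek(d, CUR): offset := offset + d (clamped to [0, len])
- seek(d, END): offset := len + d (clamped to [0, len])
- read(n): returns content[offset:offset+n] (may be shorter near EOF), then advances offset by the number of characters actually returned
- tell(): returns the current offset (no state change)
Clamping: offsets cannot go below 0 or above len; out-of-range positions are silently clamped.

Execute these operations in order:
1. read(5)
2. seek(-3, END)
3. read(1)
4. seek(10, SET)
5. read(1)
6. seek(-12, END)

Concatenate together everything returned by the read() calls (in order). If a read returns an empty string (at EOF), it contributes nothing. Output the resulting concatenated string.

After 1 (read(5)): returned 'XPZDP', offset=5
After 2 (seek(-3, END)): offset=15
After 3 (read(1)): returned 'B', offset=16
After 4 (seek(10, SET)): offset=10
After 5 (read(1)): returned '9', offset=11
After 6 (seek(-12, END)): offset=6

Answer: XPZDPB9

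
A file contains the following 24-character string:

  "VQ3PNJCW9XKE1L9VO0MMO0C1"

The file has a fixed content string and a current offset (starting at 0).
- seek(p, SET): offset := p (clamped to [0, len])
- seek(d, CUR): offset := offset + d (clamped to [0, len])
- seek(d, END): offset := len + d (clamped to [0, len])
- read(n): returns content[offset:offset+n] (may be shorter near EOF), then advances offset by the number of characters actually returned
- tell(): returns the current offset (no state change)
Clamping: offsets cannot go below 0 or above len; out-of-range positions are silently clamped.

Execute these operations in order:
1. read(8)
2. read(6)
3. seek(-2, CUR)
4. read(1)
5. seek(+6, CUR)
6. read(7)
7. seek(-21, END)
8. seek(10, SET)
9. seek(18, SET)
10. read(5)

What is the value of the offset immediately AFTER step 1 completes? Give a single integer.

Answer: 8

Derivation:
After 1 (read(8)): returned 'VQ3PNJCW', offset=8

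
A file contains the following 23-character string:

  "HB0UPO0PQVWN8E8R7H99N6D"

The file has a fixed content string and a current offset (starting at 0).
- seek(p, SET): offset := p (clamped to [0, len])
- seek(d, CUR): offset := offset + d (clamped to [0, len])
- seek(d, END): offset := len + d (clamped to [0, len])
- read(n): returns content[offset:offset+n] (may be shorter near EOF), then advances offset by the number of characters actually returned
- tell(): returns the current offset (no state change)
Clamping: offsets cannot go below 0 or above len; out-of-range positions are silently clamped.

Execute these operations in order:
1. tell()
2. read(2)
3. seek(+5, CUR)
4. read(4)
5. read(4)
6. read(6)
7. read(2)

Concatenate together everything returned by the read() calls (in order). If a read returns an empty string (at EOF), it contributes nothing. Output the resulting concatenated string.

Answer: HBPQVWN8E8R7H99N6D

Derivation:
After 1 (tell()): offset=0
After 2 (read(2)): returned 'HB', offset=2
After 3 (seek(+5, CUR)): offset=7
After 4 (read(4)): returned 'PQVW', offset=11
After 5 (read(4)): returned 'N8E8', offset=15
After 6 (read(6)): returned 'R7H99N', offset=21
After 7 (read(2)): returned '6D', offset=23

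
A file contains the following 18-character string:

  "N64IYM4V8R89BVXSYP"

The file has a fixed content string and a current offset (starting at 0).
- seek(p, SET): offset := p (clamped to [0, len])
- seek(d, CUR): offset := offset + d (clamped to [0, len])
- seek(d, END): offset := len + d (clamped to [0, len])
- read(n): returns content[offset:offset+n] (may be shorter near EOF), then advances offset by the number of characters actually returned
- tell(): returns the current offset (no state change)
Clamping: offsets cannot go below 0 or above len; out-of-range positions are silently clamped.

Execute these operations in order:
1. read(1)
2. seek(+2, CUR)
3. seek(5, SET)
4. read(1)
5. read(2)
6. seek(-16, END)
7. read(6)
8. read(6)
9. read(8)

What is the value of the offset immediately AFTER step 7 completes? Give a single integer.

Answer: 8

Derivation:
After 1 (read(1)): returned 'N', offset=1
After 2 (seek(+2, CUR)): offset=3
After 3 (seek(5, SET)): offset=5
After 4 (read(1)): returned 'M', offset=6
After 5 (read(2)): returned '4V', offset=8
After 6 (seek(-16, END)): offset=2
After 7 (read(6)): returned '4IYM4V', offset=8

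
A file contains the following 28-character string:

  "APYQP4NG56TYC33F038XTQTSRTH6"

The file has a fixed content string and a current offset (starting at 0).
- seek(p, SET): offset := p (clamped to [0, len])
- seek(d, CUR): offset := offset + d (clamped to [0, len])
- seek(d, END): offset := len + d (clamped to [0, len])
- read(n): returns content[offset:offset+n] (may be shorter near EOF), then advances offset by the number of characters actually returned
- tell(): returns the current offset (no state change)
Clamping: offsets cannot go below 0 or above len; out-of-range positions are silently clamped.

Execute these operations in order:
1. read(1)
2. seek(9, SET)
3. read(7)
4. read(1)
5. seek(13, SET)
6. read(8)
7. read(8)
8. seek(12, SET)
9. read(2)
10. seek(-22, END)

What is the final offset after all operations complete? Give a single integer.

Answer: 6

Derivation:
After 1 (read(1)): returned 'A', offset=1
After 2 (seek(9, SET)): offset=9
After 3 (read(7)): returned '6TYC33F', offset=16
After 4 (read(1)): returned '0', offset=17
After 5 (seek(13, SET)): offset=13
After 6 (read(8)): returned '33F038XT', offset=21
After 7 (read(8)): returned 'QTSRTH6', offset=28
After 8 (seek(12, SET)): offset=12
After 9 (read(2)): returned 'C3', offset=14
After 10 (seek(-22, END)): offset=6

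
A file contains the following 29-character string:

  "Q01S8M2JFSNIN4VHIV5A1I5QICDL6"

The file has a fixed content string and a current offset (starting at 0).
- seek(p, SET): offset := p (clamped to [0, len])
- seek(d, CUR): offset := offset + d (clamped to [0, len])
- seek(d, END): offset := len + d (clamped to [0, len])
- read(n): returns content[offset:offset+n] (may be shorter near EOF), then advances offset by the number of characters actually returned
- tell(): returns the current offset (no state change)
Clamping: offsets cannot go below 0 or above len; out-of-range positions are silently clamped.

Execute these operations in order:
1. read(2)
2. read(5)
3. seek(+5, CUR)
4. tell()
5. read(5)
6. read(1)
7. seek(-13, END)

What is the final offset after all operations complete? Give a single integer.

After 1 (read(2)): returned 'Q0', offset=2
After 2 (read(5)): returned '1S8M2', offset=7
After 3 (seek(+5, CUR)): offset=12
After 4 (tell()): offset=12
After 5 (read(5)): returned 'N4VHI', offset=17
After 6 (read(1)): returned 'V', offset=18
After 7 (seek(-13, END)): offset=16

Answer: 16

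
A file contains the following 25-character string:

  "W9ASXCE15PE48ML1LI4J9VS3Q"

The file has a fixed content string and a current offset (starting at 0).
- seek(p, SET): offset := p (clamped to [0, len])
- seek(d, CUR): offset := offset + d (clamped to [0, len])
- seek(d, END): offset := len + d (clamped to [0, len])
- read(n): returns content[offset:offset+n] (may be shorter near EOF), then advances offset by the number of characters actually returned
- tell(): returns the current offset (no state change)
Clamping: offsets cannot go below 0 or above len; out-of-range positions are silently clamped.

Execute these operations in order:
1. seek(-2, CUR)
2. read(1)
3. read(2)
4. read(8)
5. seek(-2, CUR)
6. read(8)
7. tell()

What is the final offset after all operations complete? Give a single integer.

Answer: 17

Derivation:
After 1 (seek(-2, CUR)): offset=0
After 2 (read(1)): returned 'W', offset=1
After 3 (read(2)): returned '9A', offset=3
After 4 (read(8)): returned 'SXCE15PE', offset=11
After 5 (seek(-2, CUR)): offset=9
After 6 (read(8)): returned 'PE48ML1L', offset=17
After 7 (tell()): offset=17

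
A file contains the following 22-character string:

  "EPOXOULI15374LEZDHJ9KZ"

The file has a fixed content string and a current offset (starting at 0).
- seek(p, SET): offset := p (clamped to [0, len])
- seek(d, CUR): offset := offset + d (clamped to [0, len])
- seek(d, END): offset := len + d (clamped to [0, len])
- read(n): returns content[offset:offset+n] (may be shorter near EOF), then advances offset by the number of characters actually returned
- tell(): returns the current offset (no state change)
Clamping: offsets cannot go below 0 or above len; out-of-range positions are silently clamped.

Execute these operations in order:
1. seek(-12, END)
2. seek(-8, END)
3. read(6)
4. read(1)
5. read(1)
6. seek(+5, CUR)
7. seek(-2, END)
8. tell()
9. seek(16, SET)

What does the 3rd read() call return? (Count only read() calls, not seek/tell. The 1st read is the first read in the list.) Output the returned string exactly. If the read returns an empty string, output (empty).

Answer: Z

Derivation:
After 1 (seek(-12, END)): offset=10
After 2 (seek(-8, END)): offset=14
After 3 (read(6)): returned 'EZDHJ9', offset=20
After 4 (read(1)): returned 'K', offset=21
After 5 (read(1)): returned 'Z', offset=22
After 6 (seek(+5, CUR)): offset=22
After 7 (seek(-2, END)): offset=20
After 8 (tell()): offset=20
After 9 (seek(16, SET)): offset=16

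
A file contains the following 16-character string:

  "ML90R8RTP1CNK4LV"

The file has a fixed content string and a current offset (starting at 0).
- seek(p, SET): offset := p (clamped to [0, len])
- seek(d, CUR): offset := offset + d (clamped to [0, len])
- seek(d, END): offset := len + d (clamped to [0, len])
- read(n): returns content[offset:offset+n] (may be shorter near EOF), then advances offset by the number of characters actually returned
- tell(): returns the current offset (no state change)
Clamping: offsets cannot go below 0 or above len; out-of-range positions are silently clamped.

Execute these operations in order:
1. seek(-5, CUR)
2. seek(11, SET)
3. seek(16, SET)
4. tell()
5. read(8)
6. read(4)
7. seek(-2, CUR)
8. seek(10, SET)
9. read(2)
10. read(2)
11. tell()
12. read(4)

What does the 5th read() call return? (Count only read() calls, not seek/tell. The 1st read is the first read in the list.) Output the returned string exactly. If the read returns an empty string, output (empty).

Answer: LV

Derivation:
After 1 (seek(-5, CUR)): offset=0
After 2 (seek(11, SET)): offset=11
After 3 (seek(16, SET)): offset=16
After 4 (tell()): offset=16
After 5 (read(8)): returned '', offset=16
After 6 (read(4)): returned '', offset=16
After 7 (seek(-2, CUR)): offset=14
After 8 (seek(10, SET)): offset=10
After 9 (read(2)): returned 'CN', offset=12
After 10 (read(2)): returned 'K4', offset=14
After 11 (tell()): offset=14
After 12 (read(4)): returned 'LV', offset=16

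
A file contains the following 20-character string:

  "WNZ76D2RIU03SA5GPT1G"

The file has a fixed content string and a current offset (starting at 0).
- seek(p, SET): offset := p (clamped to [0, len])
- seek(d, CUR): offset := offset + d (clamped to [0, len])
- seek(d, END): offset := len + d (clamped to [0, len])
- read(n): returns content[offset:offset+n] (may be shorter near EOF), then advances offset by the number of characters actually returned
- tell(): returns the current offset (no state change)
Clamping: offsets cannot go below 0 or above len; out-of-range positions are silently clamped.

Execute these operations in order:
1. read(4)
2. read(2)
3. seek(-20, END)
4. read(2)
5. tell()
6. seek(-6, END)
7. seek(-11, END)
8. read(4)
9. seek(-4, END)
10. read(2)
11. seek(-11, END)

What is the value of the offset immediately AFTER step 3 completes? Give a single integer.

After 1 (read(4)): returned 'WNZ7', offset=4
After 2 (read(2)): returned '6D', offset=6
After 3 (seek(-20, END)): offset=0

Answer: 0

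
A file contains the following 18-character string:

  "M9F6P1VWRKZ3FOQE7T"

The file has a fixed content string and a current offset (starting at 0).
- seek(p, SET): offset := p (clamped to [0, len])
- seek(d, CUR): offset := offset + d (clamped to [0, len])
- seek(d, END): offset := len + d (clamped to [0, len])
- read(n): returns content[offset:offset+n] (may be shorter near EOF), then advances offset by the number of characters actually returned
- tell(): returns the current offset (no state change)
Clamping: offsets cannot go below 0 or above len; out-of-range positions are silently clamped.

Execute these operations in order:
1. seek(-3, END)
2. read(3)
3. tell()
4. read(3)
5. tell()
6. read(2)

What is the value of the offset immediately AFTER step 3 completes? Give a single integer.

After 1 (seek(-3, END)): offset=15
After 2 (read(3)): returned 'E7T', offset=18
After 3 (tell()): offset=18

Answer: 18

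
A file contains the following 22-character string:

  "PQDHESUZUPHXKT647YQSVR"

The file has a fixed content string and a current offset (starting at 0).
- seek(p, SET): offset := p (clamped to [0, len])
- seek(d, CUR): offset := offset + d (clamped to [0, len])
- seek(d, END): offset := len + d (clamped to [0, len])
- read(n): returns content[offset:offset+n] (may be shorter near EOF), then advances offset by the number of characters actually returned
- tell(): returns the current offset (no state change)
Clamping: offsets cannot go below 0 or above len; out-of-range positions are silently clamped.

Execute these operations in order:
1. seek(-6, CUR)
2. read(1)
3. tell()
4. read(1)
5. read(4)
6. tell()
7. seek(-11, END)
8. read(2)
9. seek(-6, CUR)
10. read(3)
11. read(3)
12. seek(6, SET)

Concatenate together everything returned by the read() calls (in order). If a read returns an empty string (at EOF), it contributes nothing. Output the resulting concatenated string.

Answer: PQDHESXKZUPHXK

Derivation:
After 1 (seek(-6, CUR)): offset=0
After 2 (read(1)): returned 'P', offset=1
After 3 (tell()): offset=1
After 4 (read(1)): returned 'Q', offset=2
After 5 (read(4)): returned 'DHES', offset=6
After 6 (tell()): offset=6
After 7 (seek(-11, END)): offset=11
After 8 (read(2)): returned 'XK', offset=13
After 9 (seek(-6, CUR)): offset=7
After 10 (read(3)): returned 'ZUP', offset=10
After 11 (read(3)): returned 'HXK', offset=13
After 12 (seek(6, SET)): offset=6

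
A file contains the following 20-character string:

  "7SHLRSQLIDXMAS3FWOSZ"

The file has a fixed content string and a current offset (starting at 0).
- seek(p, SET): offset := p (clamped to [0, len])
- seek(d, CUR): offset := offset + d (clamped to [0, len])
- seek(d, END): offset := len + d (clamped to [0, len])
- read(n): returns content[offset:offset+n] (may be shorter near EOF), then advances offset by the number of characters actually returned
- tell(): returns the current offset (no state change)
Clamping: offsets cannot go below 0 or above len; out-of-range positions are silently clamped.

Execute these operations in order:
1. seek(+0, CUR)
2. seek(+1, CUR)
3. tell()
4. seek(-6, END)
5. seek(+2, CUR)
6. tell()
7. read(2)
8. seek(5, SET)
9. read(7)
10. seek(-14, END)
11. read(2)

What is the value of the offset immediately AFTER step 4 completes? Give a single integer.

After 1 (seek(+0, CUR)): offset=0
After 2 (seek(+1, CUR)): offset=1
After 3 (tell()): offset=1
After 4 (seek(-6, END)): offset=14

Answer: 14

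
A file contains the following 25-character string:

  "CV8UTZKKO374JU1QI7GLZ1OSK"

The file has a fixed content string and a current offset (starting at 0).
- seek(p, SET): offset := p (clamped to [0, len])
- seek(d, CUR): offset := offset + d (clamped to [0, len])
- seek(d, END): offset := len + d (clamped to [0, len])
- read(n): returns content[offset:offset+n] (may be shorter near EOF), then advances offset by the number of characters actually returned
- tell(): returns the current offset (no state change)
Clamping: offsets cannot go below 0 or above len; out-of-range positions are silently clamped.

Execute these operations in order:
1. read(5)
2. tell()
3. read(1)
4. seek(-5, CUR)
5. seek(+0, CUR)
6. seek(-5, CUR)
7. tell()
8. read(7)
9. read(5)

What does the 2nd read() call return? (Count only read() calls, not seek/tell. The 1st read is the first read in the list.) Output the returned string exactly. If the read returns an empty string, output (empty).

After 1 (read(5)): returned 'CV8UT', offset=5
After 2 (tell()): offset=5
After 3 (read(1)): returned 'Z', offset=6
After 4 (seek(-5, CUR)): offset=1
After 5 (seek(+0, CUR)): offset=1
After 6 (seek(-5, CUR)): offset=0
After 7 (tell()): offset=0
After 8 (read(7)): returned 'CV8UTZK', offset=7
After 9 (read(5)): returned 'KO374', offset=12

Answer: Z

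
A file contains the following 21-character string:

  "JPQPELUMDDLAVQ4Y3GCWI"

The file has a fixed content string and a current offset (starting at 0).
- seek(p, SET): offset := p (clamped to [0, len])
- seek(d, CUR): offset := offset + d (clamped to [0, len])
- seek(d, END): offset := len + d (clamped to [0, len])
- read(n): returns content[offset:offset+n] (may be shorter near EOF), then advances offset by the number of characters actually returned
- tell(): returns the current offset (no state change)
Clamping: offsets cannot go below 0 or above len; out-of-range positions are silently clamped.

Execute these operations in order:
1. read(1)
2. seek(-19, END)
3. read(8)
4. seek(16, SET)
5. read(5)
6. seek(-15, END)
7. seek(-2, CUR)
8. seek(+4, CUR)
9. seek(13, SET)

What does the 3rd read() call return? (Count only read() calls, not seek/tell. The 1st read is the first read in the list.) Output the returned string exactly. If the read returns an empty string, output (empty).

Answer: 3GCWI

Derivation:
After 1 (read(1)): returned 'J', offset=1
After 2 (seek(-19, END)): offset=2
After 3 (read(8)): returned 'QPELUMDD', offset=10
After 4 (seek(16, SET)): offset=16
After 5 (read(5)): returned '3GCWI', offset=21
After 6 (seek(-15, END)): offset=6
After 7 (seek(-2, CUR)): offset=4
After 8 (seek(+4, CUR)): offset=8
After 9 (seek(13, SET)): offset=13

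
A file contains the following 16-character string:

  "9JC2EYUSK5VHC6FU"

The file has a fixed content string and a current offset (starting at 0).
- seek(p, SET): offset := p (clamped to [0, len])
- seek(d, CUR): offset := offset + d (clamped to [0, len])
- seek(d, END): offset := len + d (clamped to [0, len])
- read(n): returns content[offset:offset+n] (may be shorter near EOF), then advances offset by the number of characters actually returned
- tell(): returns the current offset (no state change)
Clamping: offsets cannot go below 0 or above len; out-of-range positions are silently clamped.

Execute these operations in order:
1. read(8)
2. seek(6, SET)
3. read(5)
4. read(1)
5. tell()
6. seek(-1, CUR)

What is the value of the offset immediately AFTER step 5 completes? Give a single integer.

Answer: 12

Derivation:
After 1 (read(8)): returned '9JC2EYUS', offset=8
After 2 (seek(6, SET)): offset=6
After 3 (read(5)): returned 'USK5V', offset=11
After 4 (read(1)): returned 'H', offset=12
After 5 (tell()): offset=12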